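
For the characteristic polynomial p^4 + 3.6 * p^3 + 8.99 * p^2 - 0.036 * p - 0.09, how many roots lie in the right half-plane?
Factor: p^4 + 3.6*p^3 + 8.99*p^2 - 0.036*p - 0.09 = (p - 0.1)(p + 0.1)(p^2 + 3.6*p + 9).
Roots: -0.1, -1.8 + 2.4j, -1.8 - 2.4j, 0.1.
RHP roots (Re>0): 1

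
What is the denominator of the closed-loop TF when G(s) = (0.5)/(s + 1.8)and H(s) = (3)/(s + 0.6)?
Characteristic poly = G_den * H_den + G_num * H_num = (s^2 + 2.4*s + 1.08) + (1.5) = s^2 + 2.4*s + 2.58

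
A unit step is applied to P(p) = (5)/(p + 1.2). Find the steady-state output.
FVT: lim_{t→∞} y(t) = lim_{p→0} p*Y(p) where Y(p) = P(p)/p.
= lim_{p→0} P(p) = P(0) = num(0)/den(0) = 5/1.2 = 4.167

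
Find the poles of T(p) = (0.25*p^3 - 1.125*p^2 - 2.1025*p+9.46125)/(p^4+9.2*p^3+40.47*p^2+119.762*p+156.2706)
Set denominator = 0: p^4 + 9.2*p^3 + 40.47*p^2 + 119.762*p + 156.2706 = (p + 4.3)(p + 2.7)(p^2 + 2.2*p + 13.46) = 0 → Poles: -1.1 + 3.5j, -1.1 - 3.5j, -2.7, -4.3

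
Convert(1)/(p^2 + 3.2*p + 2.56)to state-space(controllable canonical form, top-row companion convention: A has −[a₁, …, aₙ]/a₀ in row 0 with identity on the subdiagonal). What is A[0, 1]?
Reachable canonical form for den = p^2 + 3.2*p + 2.56: top row of A = -[a₁,a₂,...,aₙ]/a₀, ones on the subdiagonal, zeros elsewhere.
A = [[-3.2, -2.56], [1, 0]].
A[0,1] = -2.56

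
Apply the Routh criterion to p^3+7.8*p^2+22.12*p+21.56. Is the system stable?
Routh array:
p^3: [1, 22.12]; p^2: [7.8, 21.56]; p^1: [19.3559]; p^0: [21.56]
First column: [1, 7.8, 19.3559, 21.56]. Sign changes = 0.
Yes, stable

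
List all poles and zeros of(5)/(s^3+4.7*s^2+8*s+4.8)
Set denominator = 0: s^3 + 4.7*s^2 + 8*s + 4.8 = (s + 1.5)(s^2 + 3.2*s + 3.2) = 0 → Poles: -1.5, -1.6 + 0.8j, -1.6 - 0.8j
Numerator is a nonzero constant (5) → Zeros: none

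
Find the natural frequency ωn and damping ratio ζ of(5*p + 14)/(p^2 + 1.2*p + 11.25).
Underdamped: complex pole -0.6 + 3.3j. ωn = |pole| = 3.354, ζ = -Re(pole)/ωn = 0.1789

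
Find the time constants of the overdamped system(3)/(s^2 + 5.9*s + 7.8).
Overdamped: real poles at -2, -3.9. τ = -1/pole → τ₁ = 0.5, τ₂ = 0.2564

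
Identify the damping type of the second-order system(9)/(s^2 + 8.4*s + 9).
Standard form: ωn²/(s²+2ζωn·s+ωn²) gives ωn=3, ζ=1.4.
Overdamped (ζ = 1.4 > 1)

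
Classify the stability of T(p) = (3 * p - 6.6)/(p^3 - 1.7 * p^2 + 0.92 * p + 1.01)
Denominator: p^3 - 1.7*p^2 + 0.92*p + 1.01 = (p + 0.5)(p^2 - 2.2*p + 2.02). Poles: -0.5, 1.1 + 0.9j, 1.1 - 0.9j. Unstable (2 pole(s) in RHP)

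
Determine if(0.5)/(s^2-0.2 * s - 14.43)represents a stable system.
Denominator: s^2 - 0.2*s - 14.43 = (s - 3.9)(s + 3.7). Poles: -3.7, 3.9. All Re(p)<0: No (unstable)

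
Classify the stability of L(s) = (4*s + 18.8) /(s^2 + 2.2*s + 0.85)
Denominator: s^2 + 2.2*s + 0.85 = (s + 0.5)(s + 1.7). Poles: -0.5, -1.7. Stable (all poles in LHP)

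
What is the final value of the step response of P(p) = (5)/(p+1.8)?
FVT: lim_{t→∞} y(t) = lim_{p→0} p*Y(p) where Y(p) = P(p)/p.
= lim_{p→0} P(p) = P(0) = num(0)/den(0) = 5/1.8 = 2.778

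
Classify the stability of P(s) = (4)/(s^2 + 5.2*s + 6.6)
Denominator: s^2 + 5.2*s + 6.6 = (s + 2.2)(s + 3). Poles: -2.2, -3. Stable (all poles in LHP)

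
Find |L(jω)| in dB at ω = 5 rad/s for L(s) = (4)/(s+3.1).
Substitute s = j*5: L(j5) = 0.358278 - 0.577868j.
|L(j5)| = sqrt(Re² + Im²) = 0.6799.
20*log₁₀(0.6799) = -3.35 dB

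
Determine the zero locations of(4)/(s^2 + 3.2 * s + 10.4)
Numerator is a nonzero constant (4) → Zeros: none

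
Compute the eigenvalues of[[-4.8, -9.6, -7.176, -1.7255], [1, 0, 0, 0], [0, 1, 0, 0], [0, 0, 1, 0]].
Eigenvalues solve det(λI - A) = 0.
Characteristic polynomial: λ^4 + 4.8*λ^3 + 9.6*λ^2 + 7.176*λ + 1.7255 = 0.
Factor: (λ + 0.5)(λ + 0.7)(λ^2 + 3.6*λ + 4.93) = 0.
Roots: -0.5, -0.7, -1.8 + 1.3j, -1.8 - 1.3j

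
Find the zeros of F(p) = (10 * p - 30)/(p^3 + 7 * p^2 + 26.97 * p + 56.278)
Set numerator = 0: 10*p - 30 = 0 → Zeros: 3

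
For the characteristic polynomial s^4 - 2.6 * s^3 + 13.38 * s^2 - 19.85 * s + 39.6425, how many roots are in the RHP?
s^4 - 2.6*s^3 + 13.38*s^2 - 19.85*s + 39.6425 = (s^2 - 0.2*s + 7.85)(s^2 - 2.4*s + 5.05). Poles: 0.1 + 2.8j, 0.1 - 2.8j, 1.2 + 1.9j, 1.2 - 1.9j. RHP poles (Re>0): 4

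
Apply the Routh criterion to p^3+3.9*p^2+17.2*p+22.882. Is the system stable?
Routh array:
p^3: [1, 17.2]; p^2: [3.9, 22.882]; p^1: [11.3328]; p^0: [22.882]
First column: [1, 3.9, 11.3328, 22.882]. Sign changes = 0.
Yes, stable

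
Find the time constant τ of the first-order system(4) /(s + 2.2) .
First-order system: τ = -1/pole. Pole = -2.2. τ = -1/(-2.2) = 0.4545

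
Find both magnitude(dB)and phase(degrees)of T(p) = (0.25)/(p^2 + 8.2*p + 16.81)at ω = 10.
Substitute p = j*10: T(j10) = -0.00152423 - 0.00150243j.
|T| = 20*log₁₀(sqrt(Re²+Im²)) = -53.39 dB.
∠T = atan2(Im, Re) = -135.41°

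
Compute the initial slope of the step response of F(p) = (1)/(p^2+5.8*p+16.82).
IVT: y'(0⁺) = lim_{p→∞} p²·Y(p) = lim_{p→∞} p·F(p).
deg(num) = 0, deg(den) = 2, relative degree = 2 ≥ 2, so p·F(p) → 0. Initial slope = 0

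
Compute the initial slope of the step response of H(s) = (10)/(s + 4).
IVT: y'(0⁺) = lim_{s→∞} s²·Y(s) = lim_{s→∞} s·H(s).
deg(num) = 0, deg(den) = 1, relative degree = 1, so s·H(s) → (leading num)/(leading den) = 10/1 = 10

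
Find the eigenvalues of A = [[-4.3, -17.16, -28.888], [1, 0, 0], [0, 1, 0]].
Eigenvalues solve det(λI - A) = 0.
Characteristic polynomial: λ^3 + 4.3*λ^2 + 17.16*λ + 28.888 = 0.
Factor: (λ + 2.3)(λ^2 + 2*λ + 12.56) = 0.
Roots: -1 + 3.4j, -1 - 3.4j, -2.3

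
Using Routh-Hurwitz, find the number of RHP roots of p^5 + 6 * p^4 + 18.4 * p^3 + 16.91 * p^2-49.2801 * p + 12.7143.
Routh array:
p^5: [1, 18.4, -49.2801]; p^4: [6, 16.91, 12.7143]; p^3: [15.5817, -51.39915]; p^2: [36.7022, 12.7143]; p^1: [-56.7969]; p^0: [12.7143]
First column: [1, 6, 15.5817, 36.7022, -56.7969, 12.7143]. Sign changes = RHP roots = 2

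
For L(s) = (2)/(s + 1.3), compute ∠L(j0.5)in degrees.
Substitute s = j*0.5: L(j0.5) = 1.34021 - 0.515464j.
∠L(j0.5) = atan2(Im, Re) = atan2(-0.515464, 1.34021) = -21.04°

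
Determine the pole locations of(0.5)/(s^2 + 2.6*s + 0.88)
Set denominator = 0: s^2 + 2.6*s + 0.88 = (s + 2.2)(s + 0.4) = 0 → Poles: -0.4, -2.2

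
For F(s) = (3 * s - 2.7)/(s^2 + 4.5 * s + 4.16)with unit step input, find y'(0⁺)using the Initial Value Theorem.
IVT: y'(0⁺) = lim_{s→∞} s²·Y(s) = lim_{s→∞} s·F(s).
deg(num) = 1, deg(den) = 2, relative degree = 1, so s·F(s) → (leading num)/(leading den) = 3/1 = 3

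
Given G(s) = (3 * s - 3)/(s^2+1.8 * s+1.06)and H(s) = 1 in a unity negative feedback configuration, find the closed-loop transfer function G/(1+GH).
Closed-loop T = G/(1+GH).
Numerator: G_num * H_den = 3*s - 3.
Denominator: G_den * H_den + G_num * H_num = (s^2 + 1.8*s + 1.06) + (3*s - 3) = s^2 + 4.8*s - 1.94.
T(s) = (3*s - 3)/(s^2 + 4.8*s - 1.94)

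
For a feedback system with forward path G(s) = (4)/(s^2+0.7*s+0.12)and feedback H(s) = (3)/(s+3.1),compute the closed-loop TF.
Closed-loop T = G/(1+GH).
Numerator: G_num * H_den = 4*s + 12.4.
Denominator: G_den * H_den + G_num * H_num = (s^3 + 3.8*s^2 + 2.29*s + 0.372) + (12) = s^3 + 3.8*s^2 + 2.29*s + 12.372.
T(s) = (4*s + 12.4)/(s^3 + 3.8*s^2 + 2.29*s + 12.372)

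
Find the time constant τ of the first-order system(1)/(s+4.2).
First-order system: τ = -1/pole. Pole = -4.2. τ = -1/(-4.2) = 0.2381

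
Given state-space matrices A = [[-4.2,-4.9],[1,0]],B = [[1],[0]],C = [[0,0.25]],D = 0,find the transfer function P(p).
P(p) = C(pI - A)⁻¹B + D.
Characteristic polynomial det(pI - A) = p^2 + 4.2*p + 4.9.
Numerator from C·adj(pI-A)·B + D·det(pI-A) = 0.25.
P(p) = (0.25)/(p^2 + 4.2*p + 4.9)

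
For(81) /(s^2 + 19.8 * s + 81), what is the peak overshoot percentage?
Standard form: ωn²/(s²+2ζωn·s+ωn²) → ωn = 9, ζ = 1.1.
ζ ≥ 1, so the response is non-oscillatory: peak overshoot = 0%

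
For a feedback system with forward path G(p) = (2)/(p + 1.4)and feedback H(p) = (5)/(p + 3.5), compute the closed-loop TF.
Closed-loop T = G/(1+GH).
Numerator: G_num * H_den = 2*p + 7.
Denominator: G_den * H_den + G_num * H_num = (p^2 + 4.9*p + 4.9) + (10) = p^2 + 4.9*p + 14.9.
T(p) = (2*p + 7)/(p^2 + 4.9*p + 14.9)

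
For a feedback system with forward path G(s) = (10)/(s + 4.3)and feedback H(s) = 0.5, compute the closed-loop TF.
Closed-loop T = G/(1+GH).
Numerator: G_num * H_den = 10.
Denominator: G_den * H_den + G_num * H_num = (s + 4.3) + (5) = s + 9.3.
T(s) = (10)/(s + 9.3)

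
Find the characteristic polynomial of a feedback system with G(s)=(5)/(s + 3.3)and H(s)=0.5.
Characteristic poly = G_den * H_den + G_num * H_num = (s + 3.3) + (2.5) = s + 5.8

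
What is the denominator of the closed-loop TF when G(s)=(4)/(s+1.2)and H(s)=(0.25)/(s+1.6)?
Characteristic poly = G_den * H_den + G_num * H_num = (s^2 + 2.8*s + 1.92) + (1) = s^2 + 2.8*s + 2.92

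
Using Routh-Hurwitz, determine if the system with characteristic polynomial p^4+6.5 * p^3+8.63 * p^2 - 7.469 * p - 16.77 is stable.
Routh array:
p^4: [1, 8.63, -16.77]; p^3: [6.5, -7.469]; p^2: [9.77908, -16.77]; p^1: [3.67776]; p^0: [-16.77]
First column: [1, 6.5, 9.77908, 3.67776, -16.77]. Sign changes = 1.
No, unstable (1 RHP root(s))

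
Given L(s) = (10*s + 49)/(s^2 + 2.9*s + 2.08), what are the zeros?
Set numerator = 0: 10*s + 49 = 0 → Zeros: -4.9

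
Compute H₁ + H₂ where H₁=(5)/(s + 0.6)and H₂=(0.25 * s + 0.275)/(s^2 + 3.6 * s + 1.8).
Parallel: H = H₁ + H₂ = (n₁·d₂ + n₂·d₁)/(d₁·d₂).
n₁·d₂ = 5*s^2 + 18*s + 9. n₂·d₁ = 0.25*s^2 + 0.425*s + 0.165. Sum = 5.25*s^2 + 18.425*s + 9.165. d₁·d₂ = s^3 + 4.2*s^2 + 3.96*s + 1.08.
H(s) = (5.25*s^2 + 18.425*s + 9.165)/(s^3 + 4.2*s^2 + 3.96*s + 1.08)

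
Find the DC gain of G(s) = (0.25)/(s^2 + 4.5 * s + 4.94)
DC gain = G(0) = num(0)/den(0) = 0.25/4.94 = 0.05061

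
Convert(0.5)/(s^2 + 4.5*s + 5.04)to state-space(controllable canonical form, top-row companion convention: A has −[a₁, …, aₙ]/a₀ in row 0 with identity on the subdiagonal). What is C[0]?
Reachable canonical form: C = numerator coefficients (right-aligned, zero-padded to length n).
num = 0.5, C = [[0, 0.5]].
C[0] = 0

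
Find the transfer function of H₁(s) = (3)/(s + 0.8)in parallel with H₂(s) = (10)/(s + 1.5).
Parallel: H = H₁ + H₂ = (n₁·d₂ + n₂·d₁)/(d₁·d₂).
n₁·d₂ = 3*s + 4.5. n₂·d₁ = 10*s + 8. Sum = 13*s + 12.5. d₁·d₂ = s^2 + 2.3*s + 1.2.
H(s) = (13*s + 12.5)/(s^2 + 2.3*s + 1.2)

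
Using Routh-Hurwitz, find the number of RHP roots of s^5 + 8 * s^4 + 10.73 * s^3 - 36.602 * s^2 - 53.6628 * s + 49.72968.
Routh array:
s^5: [1, 10.73, -53.6628]; s^4: [8, -36.602, 49.72968]; s^3: [15.30525, -59.87901]; s^2: [-5.30345, 49.72968]; s^1: [83.636]; s^0: [49.72968]
First column: [1, 8, 15.30525, -5.30345, 83.636, 49.72968]. Sign changes = RHP roots = 2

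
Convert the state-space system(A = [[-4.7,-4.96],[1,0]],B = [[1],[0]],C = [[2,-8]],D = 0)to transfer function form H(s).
H(s) = C(sI - A)⁻¹B + D.
Characteristic polynomial det(sI - A) = s^2 + 4.7*s + 4.96.
Numerator from C·adj(sI-A)·B + D·det(sI-A) = 2*s - 8.
H(s) = (2*s - 8)/(s^2 + 4.7*s + 4.96)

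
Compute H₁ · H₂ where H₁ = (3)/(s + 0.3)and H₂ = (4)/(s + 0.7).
Series: H = H₁ · H₂ = (n₁·n₂)/(d₁·d₂).
Num: n₁·n₂ = 12. Den: d₁·d₂ = s^2 + s + 0.21.
H(s) = (12)/(s^2 + s + 0.21)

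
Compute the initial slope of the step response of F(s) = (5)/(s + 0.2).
IVT: y'(0⁺) = lim_{s→∞} s²·Y(s) = lim_{s→∞} s·F(s).
deg(num) = 0, deg(den) = 1, relative degree = 1, so s·F(s) → (leading num)/(leading den) = 5/1 = 5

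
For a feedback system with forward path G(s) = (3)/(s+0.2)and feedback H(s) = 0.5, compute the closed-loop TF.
Closed-loop T = G/(1+GH).
Numerator: G_num * H_den = 3.
Denominator: G_den * H_den + G_num * H_num = (s + 0.2) + (1.5) = s + 1.7.
T(s) = (3)/(s + 1.7)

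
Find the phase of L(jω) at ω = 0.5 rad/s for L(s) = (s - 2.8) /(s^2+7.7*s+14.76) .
Substitute s = j*0.5: L(j0.5) = -0.171737 + 0.0800266j.
∠L(j0.5) = atan2(Im, Re) = atan2(0.0800266, -0.171737) = 155.02°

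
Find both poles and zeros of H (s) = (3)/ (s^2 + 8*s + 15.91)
Set denominator = 0: s^2 + 8*s + 15.91 = (s + 4.3)(s + 3.7) = 0 → Poles: -3.7, -4.3
Numerator is a nonzero constant (3) → Zeros: none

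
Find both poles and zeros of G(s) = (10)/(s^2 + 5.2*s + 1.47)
Set denominator = 0: s^2 + 5.2*s + 1.47 = (s + 4.9)(s + 0.3) = 0 → Poles: -0.3, -4.9
Numerator is a nonzero constant (10) → Zeros: none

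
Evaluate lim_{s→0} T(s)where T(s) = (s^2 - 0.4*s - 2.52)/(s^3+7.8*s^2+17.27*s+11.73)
DC gain = T(0) = num(0)/den(0) = -2.52/11.73 = -0.2148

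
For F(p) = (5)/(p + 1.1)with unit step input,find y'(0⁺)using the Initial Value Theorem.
IVT: y'(0⁺) = lim_{p→∞} p²·Y(p) = lim_{p→∞} p·F(p).
deg(num) = 0, deg(den) = 1, relative degree = 1, so p·F(p) → (leading num)/(leading den) = 5/1 = 5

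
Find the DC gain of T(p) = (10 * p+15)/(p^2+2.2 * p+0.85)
DC gain = T(0) = num(0)/den(0) = 15/0.85 = 17.65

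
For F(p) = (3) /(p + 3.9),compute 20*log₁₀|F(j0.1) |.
Substitute p = j*0.1: F(j0.1) = 0.768725 - 0.0197109j.
|F(j0.1)| = sqrt(Re² + Im²) = 0.769.
20*log₁₀(0.769) = -2.28 dB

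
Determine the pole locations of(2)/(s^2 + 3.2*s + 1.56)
Set denominator = 0: s^2 + 3.2*s + 1.56 = (s + 0.6)(s + 2.6) = 0 → Poles: -0.6, -2.6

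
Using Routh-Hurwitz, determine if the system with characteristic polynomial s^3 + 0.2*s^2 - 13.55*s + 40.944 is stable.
Routh array:
s^3: [1, -13.55]; s^2: [0.2, 40.944]; s^1: [-218.27]; s^0: [40.944]
First column: [1, 0.2, -218.27, 40.944]. Sign changes = 2.
No, unstable (2 RHP root(s))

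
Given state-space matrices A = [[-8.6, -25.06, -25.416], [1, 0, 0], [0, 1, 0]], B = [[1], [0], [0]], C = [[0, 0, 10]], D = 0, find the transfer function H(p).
H(p) = C(pI - A)⁻¹B + D.
Characteristic polynomial det(pI - A) = p^3 + 8.6*p^2 + 25.06*p + 25.416.
Numerator from C·adj(pI-A)·B + D·det(pI-A) = 10.
H(p) = (10)/(p^3 + 8.6*p^2 + 25.06*p + 25.416)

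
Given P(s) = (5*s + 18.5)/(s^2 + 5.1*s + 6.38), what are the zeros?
Set numerator = 0: 5*s + 18.5 = 0 → Zeros: -3.7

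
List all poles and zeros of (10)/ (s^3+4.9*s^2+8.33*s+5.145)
Set denominator = 0: s^3 + 4.9*s^2 + 8.33*s + 5.145 = (s + 2.1)(s^2 + 2.8*s + 2.45) = 0 → Poles: -1.4 + 0.7j, -1.4 - 0.7j, -2.1
Numerator is a nonzero constant (10) → Zeros: none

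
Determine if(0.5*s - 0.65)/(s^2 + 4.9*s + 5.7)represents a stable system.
Denominator: s^2 + 4.9*s + 5.7 = (s + 1.9)(s + 3). Poles: -1.9, -3. All Re(p)<0: Yes (stable)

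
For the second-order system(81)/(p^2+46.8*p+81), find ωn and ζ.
Standard form: ωn²/(p²+2ζωn·p+ωn²).
const=81=ωn² → ωn=9, p coeff=46.8=2ζωn → ζ=2.6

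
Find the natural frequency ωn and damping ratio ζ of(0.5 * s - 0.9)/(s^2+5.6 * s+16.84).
Underdamped: complex pole -2.8 + 3j. ωn = |pole| = 4.104, ζ = -Re(pole)/ωn = 0.6823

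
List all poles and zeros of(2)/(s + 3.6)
Set denominator = 0: s + 3.6 = 0 → Poles: -3.6
Numerator is a nonzero constant (2) → Zeros: none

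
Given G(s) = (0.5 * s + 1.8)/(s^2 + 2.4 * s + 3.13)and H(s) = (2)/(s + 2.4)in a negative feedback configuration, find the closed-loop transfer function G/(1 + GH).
Closed-loop T = G/(1+GH).
Numerator: G_num * H_den = 0.5*s^2 + 3*s + 4.32.
Denominator: G_den * H_den + G_num * H_num = (s^3 + 4.8*s^2 + 8.89*s + 7.512) + (s + 3.6) = s^3 + 4.8*s^2 + 9.89*s + 11.112.
T(s) = (0.5*s^2 + 3*s + 4.32)/(s^3 + 4.8*s^2 + 9.89*s + 11.112)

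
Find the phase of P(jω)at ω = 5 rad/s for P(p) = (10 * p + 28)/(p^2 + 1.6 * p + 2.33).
Substitute p = j*5: P(j5) = -0.406209 - 2.3489j.
∠P(j5) = atan2(Im, Re) = atan2(-2.3489, -0.406209) = -99.81°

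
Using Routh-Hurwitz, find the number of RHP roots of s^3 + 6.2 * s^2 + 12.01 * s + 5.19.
Routh array:
s^3: [1, 12.01]; s^2: [6.2, 5.19]; s^1: [11.1729]; s^0: [5.19]
First column: [1, 6.2, 11.1729, 5.19]. Sign changes = RHP roots = 0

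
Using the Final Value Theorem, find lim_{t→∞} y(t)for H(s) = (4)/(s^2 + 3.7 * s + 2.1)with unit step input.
FVT: lim_{t→∞} y(t) = lim_{s→0} s*Y(s) where Y(s) = H(s)/s.
= lim_{s→0} H(s) = H(0) = num(0)/den(0) = 4/2.1 = 1.905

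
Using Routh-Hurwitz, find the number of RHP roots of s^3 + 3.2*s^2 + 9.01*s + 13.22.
Routh array:
s^3: [1, 9.01]; s^2: [3.2, 13.22]; s^1: [4.87875]; s^0: [13.22]
First column: [1, 3.2, 4.87875, 13.22]. Sign changes = RHP roots = 0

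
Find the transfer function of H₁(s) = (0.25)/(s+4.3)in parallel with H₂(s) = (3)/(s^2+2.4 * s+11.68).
Parallel: H = H₁ + H₂ = (n₁·d₂ + n₂·d₁)/(d₁·d₂).
n₁·d₂ = 0.25*s^2 + 0.6*s + 2.92. n₂·d₁ = 3*s + 12.9. Sum = 0.25*s^2 + 3.6*s + 15.82. d₁·d₂ = s^3 + 6.7*s^2 + 22*s + 50.224.
H(s) = (0.25*s^2 + 3.6*s + 15.82)/(s^3 + 6.7*s^2 + 22*s + 50.224)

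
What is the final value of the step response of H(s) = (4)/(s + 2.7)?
FVT: lim_{t→∞} y(t) = lim_{s→0} s*Y(s) where Y(s) = H(s)/s.
= lim_{s→0} H(s) = H(0) = num(0)/den(0) = 4/2.7 = 1.481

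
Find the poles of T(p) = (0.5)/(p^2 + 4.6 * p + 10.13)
Set denominator = 0: p^2 + 4.6*p + 10.13 = 0 → Poles: -2.3 + 2.2j, -2.3 - 2.2j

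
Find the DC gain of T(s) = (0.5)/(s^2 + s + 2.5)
DC gain = T(0) = num(0)/den(0) = 0.5/2.5 = 0.2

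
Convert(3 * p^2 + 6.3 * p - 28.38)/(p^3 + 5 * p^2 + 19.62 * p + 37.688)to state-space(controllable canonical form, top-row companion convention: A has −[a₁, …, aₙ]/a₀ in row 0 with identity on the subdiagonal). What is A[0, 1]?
Reachable canonical form for den = p^3 + 5*p^2 + 19.62*p + 37.688: top row of A = -[a₁,a₂,...,aₙ]/a₀, ones on the subdiagonal, zeros elsewhere.
A = [[-5, -19.62, -37.688], [1, 0, 0], [0, 1, 0]].
A[0,1] = -19.62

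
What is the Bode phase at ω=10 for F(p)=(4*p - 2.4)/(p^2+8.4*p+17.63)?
Substitute p = j*10: F(j10) = 0.257043 - 0.223484j.
∠F(j10) = atan2(Im, Re) = atan2(-0.223484, 0.257043) = -41.01°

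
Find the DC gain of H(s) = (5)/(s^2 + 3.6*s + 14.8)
DC gain = H(0) = num(0)/den(0) = 5/14.8 = 0.3378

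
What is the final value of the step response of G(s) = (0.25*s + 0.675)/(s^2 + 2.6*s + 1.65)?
FVT: lim_{t→∞} y(t) = lim_{s→0} s*Y(s) where Y(s) = G(s)/s.
= lim_{s→0} G(s) = G(0) = num(0)/den(0) = 0.675/1.65 = 0.4091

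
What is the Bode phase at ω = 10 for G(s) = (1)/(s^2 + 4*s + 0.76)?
Substitute s = j*10: G(j10) = -0.00866833 - 0.00349388j.
∠G(j10) = atan2(Im, Re) = atan2(-0.00349388, -0.00866833) = -158.05°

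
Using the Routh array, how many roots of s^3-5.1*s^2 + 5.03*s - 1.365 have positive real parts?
Routh array:
s^3: [1, 5.03]; s^2: [-5.1, -1.365]; s^1: [4.76235]; s^0: [-1.365]
First column: [1, -5.1, 4.76235, -1.365]. Sign changes = RHP roots = 3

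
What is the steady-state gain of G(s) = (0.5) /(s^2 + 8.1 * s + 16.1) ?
DC gain = G(0) = num(0)/den(0) = 0.5/16.1 = 0.03106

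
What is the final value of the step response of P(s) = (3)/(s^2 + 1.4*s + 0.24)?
FVT: lim_{t→∞} y(t) = lim_{s→0} s*Y(s) where Y(s) = P(s)/s.
= lim_{s→0} P(s) = P(0) = num(0)/den(0) = 3/0.24 = 12.5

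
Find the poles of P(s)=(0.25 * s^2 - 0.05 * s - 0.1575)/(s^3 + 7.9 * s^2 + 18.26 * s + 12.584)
Set denominator = 0: s^3 + 7.9*s^2 + 18.26*s + 12.584 = (s + 2.2)(s + 1.3)(s + 4.4) = 0 → Poles: -1.3, -2.2, -4.4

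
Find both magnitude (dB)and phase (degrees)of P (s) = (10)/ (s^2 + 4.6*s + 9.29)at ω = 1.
Substitute s = j*1: P(j1) = 0.922299 - 0.51177j.
|P| = 20*log₁₀(sqrt(Re²+Im²)) = 0.46 dB.
∠P = atan2(Im, Re) = -29.03°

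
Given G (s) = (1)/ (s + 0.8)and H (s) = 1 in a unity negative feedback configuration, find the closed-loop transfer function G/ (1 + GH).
Closed-loop T = G/(1+GH).
Numerator: G_num * H_den = 1.
Denominator: G_den * H_den + G_num * H_num = (s + 0.8) + (1) = s + 1.8.
T(s) = (1)/(s + 1.8)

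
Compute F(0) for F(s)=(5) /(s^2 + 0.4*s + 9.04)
DC gain = F(0) = num(0)/den(0) = 5/9.04 = 0.5531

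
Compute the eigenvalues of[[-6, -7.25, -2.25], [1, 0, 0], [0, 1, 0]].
Eigenvalues solve det(λI - A) = 0.
Characteristic polynomial: λ^3 + 6*λ^2 + 7.25*λ + 2.25 = 0.
Factor: (λ + 4.5)(λ + 0.5)(λ + 1) = 0.
Roots: -0.5, -1, -4.5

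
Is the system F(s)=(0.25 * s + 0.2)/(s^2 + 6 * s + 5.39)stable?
Denominator: s^2 + 6*s + 5.39 = (s + 1.1)(s + 4.9). Poles: -1.1, -4.9. All Re(p)<0: Yes (stable)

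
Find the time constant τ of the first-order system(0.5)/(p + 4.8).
First-order system: τ = -1/pole. Pole = -4.8. τ = -1/(-4.8) = 0.2083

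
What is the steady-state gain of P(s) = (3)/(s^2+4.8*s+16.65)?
DC gain = P(0) = num(0)/den(0) = 3/16.65 = 0.1802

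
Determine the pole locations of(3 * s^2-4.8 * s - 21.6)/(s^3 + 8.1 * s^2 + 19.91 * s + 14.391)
Set denominator = 0: s^3 + 8.1*s^2 + 19.91*s + 14.391 = (s + 4.1)(s + 1.3)(s + 2.7) = 0 → Poles: -1.3, -2.7, -4.1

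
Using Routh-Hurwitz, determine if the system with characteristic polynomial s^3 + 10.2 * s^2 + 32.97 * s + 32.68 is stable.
Routh array:
s^3: [1, 32.97]; s^2: [10.2, 32.68]; s^1: [29.7661]; s^0: [32.68]
First column: [1, 10.2, 29.7661, 32.68]. Sign changes = 0.
Yes, stable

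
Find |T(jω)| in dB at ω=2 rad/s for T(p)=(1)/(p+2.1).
Substitute p = j*2: T(j2) = 0.249703 - 0.237812j.
|T(j2)| = sqrt(Re² + Im²) = 0.3448.
20*log₁₀(0.3448) = -9.25 dB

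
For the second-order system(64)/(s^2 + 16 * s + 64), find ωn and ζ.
Standard form: ωn²/(s²+2ζωn·s+ωn²).
const=64=ωn² → ωn=8, s coeff=16=2ζωn → ζ=1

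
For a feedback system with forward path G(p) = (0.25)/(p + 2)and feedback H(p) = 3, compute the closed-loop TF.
Closed-loop T = G/(1+GH).
Numerator: G_num * H_den = 0.25.
Denominator: G_den * H_den + G_num * H_num = (p + 2) + (0.75) = p + 2.75.
T(p) = (0.25)/(p + 2.75)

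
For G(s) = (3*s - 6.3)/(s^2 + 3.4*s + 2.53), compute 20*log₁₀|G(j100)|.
Substitute s = j*100: G(j100) = 0.00164877 - 0.0299515j.
|G(j100)| = sqrt(Re² + Im²) = 0.03.
20*log₁₀(0.03) = -30.46 dB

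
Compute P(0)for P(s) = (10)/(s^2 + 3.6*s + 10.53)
DC gain = P(0) = num(0)/den(0) = 10/10.53 = 0.9497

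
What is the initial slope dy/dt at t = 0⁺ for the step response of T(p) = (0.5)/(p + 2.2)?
IVT: y'(0⁺) = lim_{p→∞} p²·Y(p) = lim_{p→∞} p·T(p).
deg(num) = 0, deg(den) = 1, relative degree = 1, so p·T(p) → (leading num)/(leading den) = 0.5/1 = 0.5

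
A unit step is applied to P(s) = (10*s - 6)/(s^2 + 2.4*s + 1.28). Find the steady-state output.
FVT: lim_{t→∞} y(t) = lim_{s→0} s*Y(s) where Y(s) = P(s)/s.
= lim_{s→0} P(s) = P(0) = num(0)/den(0) = -6/1.28 = -4.687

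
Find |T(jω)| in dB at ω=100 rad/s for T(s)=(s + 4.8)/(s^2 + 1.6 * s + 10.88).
Substitute s = j*100: T(j100) = -0.000320092 - 0.010016j.
|T(j100)| = sqrt(Re² + Im²) = 0.01002.
20*log₁₀(0.01002) = -39.98 dB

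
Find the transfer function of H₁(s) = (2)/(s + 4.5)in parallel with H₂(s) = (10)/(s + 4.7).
Parallel: H = H₁ + H₂ = (n₁·d₂ + n₂·d₁)/(d₁·d₂).
n₁·d₂ = 2*s + 9.4. n₂·d₁ = 10*s + 45. Sum = 12*s + 54.4. d₁·d₂ = s^2 + 9.2*s + 21.15.
H(s) = (12*s + 54.4)/(s^2 + 9.2*s + 21.15)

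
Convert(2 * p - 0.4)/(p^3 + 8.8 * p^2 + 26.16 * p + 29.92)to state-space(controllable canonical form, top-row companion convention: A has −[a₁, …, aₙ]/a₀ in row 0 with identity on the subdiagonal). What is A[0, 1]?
Reachable canonical form for den = p^3 + 8.8*p^2 + 26.16*p + 29.92: top row of A = -[a₁,a₂,...,aₙ]/a₀, ones on the subdiagonal, zeros elsewhere.
A = [[-8.8, -26.16, -29.92], [1, 0, 0], [0, 1, 0]].
A[0,1] = -26.16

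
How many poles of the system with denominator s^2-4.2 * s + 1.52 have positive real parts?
s^2 - 4.2*s + 1.52 = (s - 0.4)(s - 3.8). Poles: 0.4, 3.8. RHP poles (Re>0): 2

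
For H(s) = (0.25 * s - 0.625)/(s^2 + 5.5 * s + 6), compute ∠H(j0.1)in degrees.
Substitute s = j*0.1: H(j0.1) = -0.103088 + 0.0136392j.
∠H(j0.1) = atan2(Im, Re) = atan2(0.0136392, -0.103088) = 172.46°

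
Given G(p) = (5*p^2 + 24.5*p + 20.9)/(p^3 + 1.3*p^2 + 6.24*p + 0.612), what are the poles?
Set denominator = 0: p^3 + 1.3*p^2 + 6.24*p + 0.612 = (p + 0.1)(p^2 + 1.2*p + 6.12) = 0 → Poles: -0.1, -0.6 + 2.4j, -0.6 - 2.4j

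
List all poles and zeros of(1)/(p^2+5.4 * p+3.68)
Set denominator = 0: p^2 + 5.4*p + 3.68 = (p + 4.6)(p + 0.8) = 0 → Poles: -0.8, -4.6
Numerator is a nonzero constant (1) → Zeros: none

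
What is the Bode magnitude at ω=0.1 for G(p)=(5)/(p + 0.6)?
Substitute p = j*0.1: G(j0.1) = 8.10811 - 1.35135j.
|G(j0.1)| = sqrt(Re² + Im²) = 8.22.
20*log₁₀(8.22) = 18.30 dB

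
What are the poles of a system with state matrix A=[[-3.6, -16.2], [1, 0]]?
Eigenvalues solve det(λI - A) = 0.
Characteristic polynomial: λ^2 + 3.6*λ + 16.2 = 0.
Roots: -1.8 + 3.6j, -1.8 - 3.6j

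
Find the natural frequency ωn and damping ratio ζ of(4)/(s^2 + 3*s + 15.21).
Underdamped: complex pole -1.5 + 3.6j. ωn = |pole| = 3.9, ζ = -Re(pole)/ωn = 0.3846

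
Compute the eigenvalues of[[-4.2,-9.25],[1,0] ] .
Eigenvalues solve det(λI - A) = 0.
Characteristic polynomial: λ^2 + 4.2*λ + 9.25 = 0.
Roots: -2.1 + 2.2j, -2.1 - 2.2j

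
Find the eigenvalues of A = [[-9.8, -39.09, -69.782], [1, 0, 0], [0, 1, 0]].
Eigenvalues solve det(λI - A) = 0.
Characteristic polynomial: λ^3 + 9.8*λ^2 + 39.09*λ + 69.782 = 0.
Factor: (λ + 4.6)(λ^2 + 5.2*λ + 15.17) = 0.
Roots: -2.6 + 2.9j, -2.6 - 2.9j, -4.6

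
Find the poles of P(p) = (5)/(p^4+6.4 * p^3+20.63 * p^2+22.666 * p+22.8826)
Set denominator = 0: p^4 + 6.4*p^3 + 20.63*p^2 + 22.666*p + 22.8826 = (p^2 + p + 1.69)(p^2 + 5.4*p + 13.54) = 0 → Poles: -0.5 + 1.2j, -0.5 - 1.2j, -2.7 + 2.5j, -2.7 - 2.5j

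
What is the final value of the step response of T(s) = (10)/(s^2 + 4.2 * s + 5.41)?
FVT: lim_{t→∞} y(t) = lim_{s→0} s*Y(s) where Y(s) = T(s)/s.
= lim_{s→0} T(s) = T(0) = num(0)/den(0) = 10/5.41 = 1.848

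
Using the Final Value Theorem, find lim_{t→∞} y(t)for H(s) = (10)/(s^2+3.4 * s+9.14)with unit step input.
FVT: lim_{t→∞} y(t) = lim_{s→0} s*Y(s) where Y(s) = H(s)/s.
= lim_{s→0} H(s) = H(0) = num(0)/den(0) = 10/9.14 = 1.094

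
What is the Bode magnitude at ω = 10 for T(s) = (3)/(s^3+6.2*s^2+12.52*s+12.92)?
Substitute s = j*10: T(j10) = -0.00160629 + 0.00231465j.
|T(j10)| = sqrt(Re² + Im²) = 0.002817.
20*log₁₀(0.002817) = -51.00 dB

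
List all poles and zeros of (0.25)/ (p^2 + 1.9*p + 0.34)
Set denominator = 0: p^2 + 1.9*p + 0.34 = (p + 1.7)(p + 0.2) = 0 → Poles: -0.2, -1.7
Numerator is a nonzero constant (0.25) → Zeros: none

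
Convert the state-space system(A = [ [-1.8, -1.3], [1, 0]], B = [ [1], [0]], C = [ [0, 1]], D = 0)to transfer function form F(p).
F(p) = C(pI - A)⁻¹B + D.
Characteristic polynomial det(pI - A) = p^2 + 1.8*p + 1.3.
Numerator from C·adj(pI-A)·B + D·det(pI-A) = 1.
F(p) = (1)/(p^2 + 1.8*p + 1.3)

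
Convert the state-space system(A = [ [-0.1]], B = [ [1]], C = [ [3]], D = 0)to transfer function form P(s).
P(s) = C(sI - A)⁻¹B + D.
Characteristic polynomial det(sI - A) = s + 0.1.
Numerator from C·adj(sI-A)·B + D·det(sI-A) = 3.
P(s) = (3)/(s + 0.1)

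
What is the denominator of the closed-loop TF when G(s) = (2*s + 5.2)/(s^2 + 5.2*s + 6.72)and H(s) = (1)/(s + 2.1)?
Characteristic poly = G_den * H_den + G_num * H_num = (s^3 + 7.3*s^2 + 17.64*s + 14.112) + (2*s + 5.2) = s^3 + 7.3*s^2 + 19.64*s + 19.312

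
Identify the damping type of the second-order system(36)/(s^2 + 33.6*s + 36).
Standard form: ωn²/(s²+2ζωn·s+ωn²) gives ωn=6, ζ=2.8.
Overdamped (ζ = 2.8 > 1)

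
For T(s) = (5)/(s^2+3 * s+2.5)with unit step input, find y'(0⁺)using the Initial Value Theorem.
IVT: y'(0⁺) = lim_{s→∞} s²·Y(s) = lim_{s→∞} s·T(s).
deg(num) = 0, deg(den) = 2, relative degree = 2 ≥ 2, so s·T(s) → 0. Initial slope = 0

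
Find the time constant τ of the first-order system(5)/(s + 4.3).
First-order system: τ = -1/pole. Pole = -4.3. τ = -1/(-4.3) = 0.2326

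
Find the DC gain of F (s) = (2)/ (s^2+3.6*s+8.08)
DC gain = F(0) = num(0)/den(0) = 2/8.08 = 0.2475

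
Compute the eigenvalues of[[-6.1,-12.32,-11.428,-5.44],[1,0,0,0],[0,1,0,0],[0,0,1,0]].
Eigenvalues solve det(λI - A) = 0.
Characteristic polynomial: λ^4 + 6.1*λ^3 + 12.32*λ^2 + 11.428*λ + 5.44 = 0.
Factor: (λ + 3.2)(λ + 1.7)(λ^2 + 1.2*λ + 1) = 0.
Roots: -0.6 + 0.8j, -0.6 - 0.8j, -1.7, -3.2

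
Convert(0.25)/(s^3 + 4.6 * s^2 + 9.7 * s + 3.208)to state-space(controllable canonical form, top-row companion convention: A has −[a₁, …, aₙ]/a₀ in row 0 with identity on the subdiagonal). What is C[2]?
Reachable canonical form: C = numerator coefficients (right-aligned, zero-padded to length n).
num = 0.25, C = [[0, 0, 0.25]].
C[2] = 0.25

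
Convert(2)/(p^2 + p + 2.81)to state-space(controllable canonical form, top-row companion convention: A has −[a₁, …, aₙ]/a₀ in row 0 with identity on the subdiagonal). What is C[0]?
Reachable canonical form: C = numerator coefficients (right-aligned, zero-padded to length n).
num = 2, C = [[0, 2]].
C[0] = 0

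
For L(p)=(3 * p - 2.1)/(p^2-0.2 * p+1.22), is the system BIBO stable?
Denominator: p^2 - 0.2*p + 1.22. Poles: 0.1 + 1.1j, 0.1 - 1.1j. All Re(p)<0: No (unstable)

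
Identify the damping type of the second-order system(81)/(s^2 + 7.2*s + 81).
Standard form: ωn²/(s²+2ζωn·s+ωn²) gives ωn=9, ζ=0.4.
Underdamped (ζ = 0.4 < 1)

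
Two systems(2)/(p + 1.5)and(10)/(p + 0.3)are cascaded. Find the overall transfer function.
Series: H = H₁ · H₂ = (n₁·n₂)/(d₁·d₂).
Num: n₁·n₂ = 20. Den: d₁·d₂ = p^2 + 1.8*p + 0.45.
H(p) = (20)/(p^2 + 1.8*p + 0.45)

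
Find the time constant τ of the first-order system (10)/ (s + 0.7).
First-order system: τ = -1/pole. Pole = -0.7. τ = -1/(-0.7) = 1.429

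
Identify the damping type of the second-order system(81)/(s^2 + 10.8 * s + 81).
Standard form: ωn²/(s²+2ζωn·s+ωn²) gives ωn=9, ζ=0.6.
Underdamped (ζ = 0.6 < 1)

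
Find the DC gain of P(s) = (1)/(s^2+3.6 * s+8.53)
DC gain = P(0) = num(0)/den(0) = 1/8.53 = 0.1172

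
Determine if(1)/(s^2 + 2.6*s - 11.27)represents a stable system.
Denominator: s^2 + 2.6*s - 11.27 = (s - 2.3)(s + 4.9). Poles: -4.9, 2.3. All Re(p)<0: No (unstable)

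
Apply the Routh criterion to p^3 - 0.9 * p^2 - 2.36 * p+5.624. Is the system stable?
Routh array:
p^3: [1, -2.36]; p^2: [-0.9, 5.624]; p^1: [3.88889]; p^0: [5.624]
First column: [1, -0.9, 3.88889, 5.624]. Sign changes = 2.
No, unstable (2 RHP root(s))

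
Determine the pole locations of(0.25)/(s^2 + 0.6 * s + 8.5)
Set denominator = 0: s^2 + 0.6*s + 8.5 = 0 → Poles: -0.3 + 2.9j, -0.3 - 2.9j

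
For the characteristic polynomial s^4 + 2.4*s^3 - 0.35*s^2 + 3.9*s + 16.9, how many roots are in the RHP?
s^4 + 2.4*s^3 - 0.35*s^2 + 3.9*s + 16.9 = (s^2 - 2*s + 3.25)(s^2 + 4.4*s + 5.2). Poles: -2.2 + 0.6j, -2.2 - 0.6j, 1 + 1.5j, 1 - 1.5j. RHP poles (Re>0): 2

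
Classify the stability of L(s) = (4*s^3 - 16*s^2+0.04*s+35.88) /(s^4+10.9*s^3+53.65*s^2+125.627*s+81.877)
Denominator: s^4 + 10.9*s^3 + 53.65*s^2 + 125.627*s + 81.877 = (s + 1)(s + 4.1)(s^2 + 5.8*s + 19.97). Poles: -1, -2.9 + 3.4j, -2.9 - 3.4j, -4.1. Stable (all poles in LHP)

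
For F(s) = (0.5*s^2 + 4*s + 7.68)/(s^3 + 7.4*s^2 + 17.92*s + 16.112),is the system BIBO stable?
Denominator: s^3 + 7.4*s^2 + 17.92*s + 16.112 = (s + 3.8)(s^2 + 3.6*s + 4.24). Poles: -1.8 + 1j, -1.8 - 1j, -3.8. All Re(p)<0: Yes (stable)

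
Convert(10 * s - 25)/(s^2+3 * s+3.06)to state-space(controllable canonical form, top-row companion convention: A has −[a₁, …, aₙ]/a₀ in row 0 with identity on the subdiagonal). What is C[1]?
Reachable canonical form: C = numerator coefficients (right-aligned, zero-padded to length n).
num = 10*s - 25, C = [[10, -25]].
C[1] = -25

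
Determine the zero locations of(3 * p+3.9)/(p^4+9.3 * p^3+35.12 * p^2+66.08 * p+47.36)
Set numerator = 0: 3*p + 3.9 = 0 → Zeros: -1.3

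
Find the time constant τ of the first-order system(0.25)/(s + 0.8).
First-order system: τ = -1/pole. Pole = -0.8. τ = -1/(-0.8) = 1.25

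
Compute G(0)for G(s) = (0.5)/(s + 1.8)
DC gain = G(0) = num(0)/den(0) = 0.5/1.8 = 0.2778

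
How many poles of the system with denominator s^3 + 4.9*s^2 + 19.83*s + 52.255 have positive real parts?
s^3 + 4.9*s^2 + 19.83*s + 52.255 = (s + 3.5)(s^2 + 1.4*s + 14.93). Poles: -0.7 + 3.8j, -0.7 - 3.8j, -3.5. RHP poles (Re>0): 0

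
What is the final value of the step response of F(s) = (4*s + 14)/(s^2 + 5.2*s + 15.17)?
FVT: lim_{t→∞} y(t) = lim_{s→0} s*Y(s) where Y(s) = F(s)/s.
= lim_{s→0} F(s) = F(0) = num(0)/den(0) = 14/15.17 = 0.9229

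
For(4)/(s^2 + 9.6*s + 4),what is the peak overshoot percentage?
Standard form: ωn²/(s²+2ζωn·s+ωn²) → ωn = 2, ζ = 2.4.
ζ ≥ 1, so the response is non-oscillatory: peak overshoot = 0%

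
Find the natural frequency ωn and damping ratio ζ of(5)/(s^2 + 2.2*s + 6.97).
Underdamped: complex pole -1.1 + 2.4j. ωn = |pole| = 2.64, ζ = -Re(pole)/ωn = 0.4167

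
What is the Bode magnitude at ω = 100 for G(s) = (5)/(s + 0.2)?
Substitute s = j*100: G(j100) = 9.99996e-05 - 0.0499998j.
|G(j100)| = sqrt(Re² + Im²) = 0.05.
20*log₁₀(0.05) = -26.02 dB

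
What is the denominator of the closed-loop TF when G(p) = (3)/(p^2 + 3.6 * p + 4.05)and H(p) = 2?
Characteristic poly = G_den * H_den + G_num * H_num = (p^2 + 3.6*p + 4.05) + (6) = p^2 + 3.6*p + 10.05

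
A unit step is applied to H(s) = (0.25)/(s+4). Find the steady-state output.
FVT: lim_{t→∞} y(t) = lim_{s→0} s*Y(s) where Y(s) = H(s)/s.
= lim_{s→0} H(s) = H(0) = num(0)/den(0) = 0.25/4 = 0.0625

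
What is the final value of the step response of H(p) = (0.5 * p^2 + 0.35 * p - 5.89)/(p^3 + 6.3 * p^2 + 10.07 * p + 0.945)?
FVT: lim_{t→∞} y(t) = lim_{p→0} p*Y(p) where Y(p) = H(p)/p.
= lim_{p→0} H(p) = H(0) = num(0)/den(0) = -5.89/0.945 = -6.233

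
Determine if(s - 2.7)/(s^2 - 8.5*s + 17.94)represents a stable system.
Denominator: s^2 - 8.5*s + 17.94 = (s - 4.6)(s - 3.9). Poles: 3.9, 4.6. All Re(p)<0: No (unstable)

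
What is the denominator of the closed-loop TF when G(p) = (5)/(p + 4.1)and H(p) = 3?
Characteristic poly = G_den * H_den + G_num * H_num = (p + 4.1) + (15) = p + 19.1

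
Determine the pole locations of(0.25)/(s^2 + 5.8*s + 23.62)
Set denominator = 0: s^2 + 5.8*s + 23.62 = 0 → Poles: -2.9 + 3.9j, -2.9 - 3.9j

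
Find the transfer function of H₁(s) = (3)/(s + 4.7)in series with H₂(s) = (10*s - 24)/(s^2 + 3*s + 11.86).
Series: H = H₁ · H₂ = (n₁·n₂)/(d₁·d₂).
Num: n₁·n₂ = 30*s - 72. Den: d₁·d₂ = s^3 + 7.7*s^2 + 25.96*s + 55.742.
H(s) = (30*s - 72)/(s^3 + 7.7*s^2 + 25.96*s + 55.742)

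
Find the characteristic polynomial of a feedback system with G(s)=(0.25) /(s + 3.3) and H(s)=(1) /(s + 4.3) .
Characteristic poly = G_den * H_den + G_num * H_num = (s^2 + 7.6*s + 14.19) + (0.25) = s^2 + 7.6*s + 14.44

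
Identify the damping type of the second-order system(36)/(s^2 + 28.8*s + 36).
Standard form: ωn²/(s²+2ζωn·s+ωn²) gives ωn=6, ζ=2.4.
Overdamped (ζ = 2.4 > 1)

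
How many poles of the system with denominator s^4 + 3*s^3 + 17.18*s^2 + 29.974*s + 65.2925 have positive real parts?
s^4 + 3*s^3 + 17.18*s^2 + 29.974*s + 65.2925 = (s^2 + 0.2*s + 10.25)(s^2 + 2.8*s + 6.37). Poles: -0.1 + 3.2j, -0.1 - 3.2j, -1.4 + 2.1j, -1.4 - 2.1j. RHP poles (Re>0): 0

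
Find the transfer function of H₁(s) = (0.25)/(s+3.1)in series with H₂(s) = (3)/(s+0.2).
Series: H = H₁ · H₂ = (n₁·n₂)/(d₁·d₂).
Num: n₁·n₂ = 0.75. Den: d₁·d₂ = s^2 + 3.3*s + 0.62.
H(s) = (0.75)/(s^2 + 3.3*s + 0.62)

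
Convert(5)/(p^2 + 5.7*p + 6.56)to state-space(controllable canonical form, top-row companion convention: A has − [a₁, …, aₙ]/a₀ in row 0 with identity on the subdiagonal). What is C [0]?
Reachable canonical form: C = numerator coefficients (right-aligned, zero-padded to length n).
num = 5, C = [[0, 5]].
C[0] = 0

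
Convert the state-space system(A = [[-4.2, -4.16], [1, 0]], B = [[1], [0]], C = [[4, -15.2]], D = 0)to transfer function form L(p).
L(p) = C(pI - A)⁻¹B + D.
Characteristic polynomial det(pI - A) = p^2 + 4.2*p + 4.16.
Numerator from C·adj(pI-A)·B + D·det(pI-A) = 4*p - 15.2.
L(p) = (4*p - 15.2)/(p^2 + 4.2*p + 4.16)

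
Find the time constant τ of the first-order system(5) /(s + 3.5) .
First-order system: τ = -1/pole. Pole = -3.5. τ = -1/(-3.5) = 0.2857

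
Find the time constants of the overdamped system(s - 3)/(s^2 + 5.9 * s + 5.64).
Overdamped: real poles at -4.7, -1.2. τ = -1/pole → τ₁ = 0.2128, τ₂ = 0.8333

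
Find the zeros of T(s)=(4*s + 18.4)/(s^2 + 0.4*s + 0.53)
Set numerator = 0: 4*s + 18.4 = 0 → Zeros: -4.6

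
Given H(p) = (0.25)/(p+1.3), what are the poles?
Set denominator = 0: p + 1.3 = 0 → Poles: -1.3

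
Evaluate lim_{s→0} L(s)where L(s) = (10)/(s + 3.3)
DC gain = L(0) = num(0)/den(0) = 10/3.3 = 3.03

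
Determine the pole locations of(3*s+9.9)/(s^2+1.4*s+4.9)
Set denominator = 0: s^2 + 1.4*s + 4.9 = 0 → Poles: -0.7 + 2.1j, -0.7 - 2.1j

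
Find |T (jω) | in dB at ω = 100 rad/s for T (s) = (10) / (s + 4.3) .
Substitute s = j*100: T(j100) = 0.00429206 - 0.0998154j.
|T(j100)| = sqrt(Re² + Im²) = 0.09991.
20*log₁₀(0.09991) = -20.01 dB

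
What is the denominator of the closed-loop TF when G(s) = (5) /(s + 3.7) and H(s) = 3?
Characteristic poly = G_den * H_den + G_num * H_num = (s + 3.7) + (15) = s + 18.7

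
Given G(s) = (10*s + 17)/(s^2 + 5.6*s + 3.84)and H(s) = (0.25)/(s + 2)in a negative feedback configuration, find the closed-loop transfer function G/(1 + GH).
Closed-loop T = G/(1+GH).
Numerator: G_num * H_den = 10*s^2 + 37*s + 34.
Denominator: G_den * H_den + G_num * H_num = (s^3 + 7.6*s^2 + 15.04*s + 7.68) + (2.5*s + 4.25) = s^3 + 7.6*s^2 + 17.54*s + 11.93.
T(s) = (10*s^2 + 37*s + 34)/(s^3 + 7.6*s^2 + 17.54*s + 11.93)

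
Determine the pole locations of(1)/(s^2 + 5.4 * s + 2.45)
Set denominator = 0: s^2 + 5.4*s + 2.45 = (s + 4.9)(s + 0.5) = 0 → Poles: -0.5, -4.9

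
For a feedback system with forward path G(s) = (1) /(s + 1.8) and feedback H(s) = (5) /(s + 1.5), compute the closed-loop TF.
Closed-loop T = G/(1+GH).
Numerator: G_num * H_den = s + 1.5.
Denominator: G_den * H_den + G_num * H_num = (s^2 + 3.3*s + 2.7) + (5) = s^2 + 3.3*s + 7.7.
T(s) = (s + 1.5)/(s^2 + 3.3*s + 7.7)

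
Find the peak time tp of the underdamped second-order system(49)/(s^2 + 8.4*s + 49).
Standard form: ωn²/(s²+2ζωn·s+ωn²) → ωn = 7, ζ = 0.6.
ωd = ωn·√(1-ζ²) = 7·√(1-0.6²) = 5.6.
tp = π/ωd = π/5.6 = 0.561 s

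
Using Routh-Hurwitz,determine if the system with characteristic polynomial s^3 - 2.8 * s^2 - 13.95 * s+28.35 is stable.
Routh array:
s^3: [1, -13.95]; s^2: [-2.8, 28.35]; s^1: [-3.825]; s^0: [28.35]
First column: [1, -2.8, -3.825, 28.35]. Sign changes = 2.
No, unstable (2 RHP root(s))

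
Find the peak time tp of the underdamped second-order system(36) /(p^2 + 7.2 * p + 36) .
Standard form: ωn²/(p²+2ζωn·p+ωn²) → ωn = 6, ζ = 0.6.
ωd = ωn·√(1-ζ²) = 6·√(1-0.6²) = 4.8.
tp = π/ωd = π/4.8 = 0.6545 s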